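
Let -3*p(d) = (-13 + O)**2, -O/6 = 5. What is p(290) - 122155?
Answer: -368314/3 ≈ -1.2277e+5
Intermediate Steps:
O = -30 (O = -6*5 = -30)
p(d) = -1849/3 (p(d) = -(-13 - 30)**2/3 = -1/3*(-43)**2 = -1/3*1849 = -1849/3)
p(290) - 122155 = -1849/3 - 122155 = -368314/3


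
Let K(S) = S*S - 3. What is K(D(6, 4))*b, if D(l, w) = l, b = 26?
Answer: 858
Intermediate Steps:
K(S) = -3 + S² (K(S) = S² - 3 = -3 + S²)
K(D(6, 4))*b = (-3 + 6²)*26 = (-3 + 36)*26 = 33*26 = 858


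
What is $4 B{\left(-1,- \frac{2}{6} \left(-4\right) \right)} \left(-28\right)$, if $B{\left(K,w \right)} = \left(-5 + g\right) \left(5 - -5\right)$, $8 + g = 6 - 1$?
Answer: $8960$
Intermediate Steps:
$g = -3$ ($g = -8 + \left(6 - 1\right) = -8 + 5 = -3$)
$B{\left(K,w \right)} = -80$ ($B{\left(K,w \right)} = \left(-5 - 3\right) \left(5 - -5\right) = - 8 \left(5 + 5\right) = \left(-8\right) 10 = -80$)
$4 B{\left(-1,- \frac{2}{6} \left(-4\right) \right)} \left(-28\right) = 4 \left(-80\right) \left(-28\right) = \left(-320\right) \left(-28\right) = 8960$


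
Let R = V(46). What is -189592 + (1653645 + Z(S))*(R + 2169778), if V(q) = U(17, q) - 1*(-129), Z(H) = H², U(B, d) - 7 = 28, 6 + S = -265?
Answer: 3747676259420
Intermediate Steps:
S = -271 (S = -6 - 265 = -271)
U(B, d) = 35 (U(B, d) = 7 + 28 = 35)
V(q) = 164 (V(q) = 35 - 1*(-129) = 35 + 129 = 164)
R = 164
-189592 + (1653645 + Z(S))*(R + 2169778) = -189592 + (1653645 + (-271)²)*(164 + 2169778) = -189592 + (1653645 + 73441)*2169942 = -189592 + 1727086*2169942 = -189592 + 3747676449012 = 3747676259420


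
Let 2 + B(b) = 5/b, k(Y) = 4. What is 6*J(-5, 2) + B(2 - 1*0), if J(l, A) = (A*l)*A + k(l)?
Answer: -191/2 ≈ -95.500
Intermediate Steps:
B(b) = -2 + 5/b
J(l, A) = 4 + l*A² (J(l, A) = (A*l)*A + 4 = l*A² + 4 = 4 + l*A²)
6*J(-5, 2) + B(2 - 1*0) = 6*(4 - 5*2²) + (-2 + 5/(2 - 1*0)) = 6*(4 - 5*4) + (-2 + 5/(2 + 0)) = 6*(4 - 20) + (-2 + 5/2) = 6*(-16) + (-2 + 5*(½)) = -96 + (-2 + 5/2) = -96 + ½ = -191/2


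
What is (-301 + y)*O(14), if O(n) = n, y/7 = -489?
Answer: -52136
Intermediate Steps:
y = -3423 (y = 7*(-489) = -3423)
(-301 + y)*O(14) = (-301 - 3423)*14 = -3724*14 = -52136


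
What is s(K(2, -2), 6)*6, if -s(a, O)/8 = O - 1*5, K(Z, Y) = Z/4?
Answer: -48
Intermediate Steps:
K(Z, Y) = Z/4 (K(Z, Y) = Z*(¼) = Z/4)
s(a, O) = 40 - 8*O (s(a, O) = -8*(O - 1*5) = -8*(O - 5) = -8*(-5 + O) = 40 - 8*O)
s(K(2, -2), 6)*6 = (40 - 8*6)*6 = (40 - 48)*6 = -8*6 = -48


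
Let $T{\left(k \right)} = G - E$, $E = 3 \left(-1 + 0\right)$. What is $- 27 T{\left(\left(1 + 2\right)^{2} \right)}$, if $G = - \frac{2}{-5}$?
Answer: $- \frac{459}{5} \approx -91.8$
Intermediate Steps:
$E = -3$ ($E = 3 \left(-1\right) = -3$)
$G = \frac{2}{5}$ ($G = \left(-2\right) \left(- \frac{1}{5}\right) = \frac{2}{5} \approx 0.4$)
$T{\left(k \right)} = \frac{17}{5}$ ($T{\left(k \right)} = \frac{2}{5} - -3 = \frac{2}{5} + 3 = \frac{17}{5}$)
$- 27 T{\left(\left(1 + 2\right)^{2} \right)} = \left(-27\right) \frac{17}{5} = - \frac{459}{5}$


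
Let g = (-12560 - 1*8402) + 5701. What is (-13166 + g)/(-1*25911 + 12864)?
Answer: 28427/13047 ≈ 2.1788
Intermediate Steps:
g = -15261 (g = (-12560 - 8402) + 5701 = -20962 + 5701 = -15261)
(-13166 + g)/(-1*25911 + 12864) = (-13166 - 15261)/(-1*25911 + 12864) = -28427/(-25911 + 12864) = -28427/(-13047) = -28427*(-1/13047) = 28427/13047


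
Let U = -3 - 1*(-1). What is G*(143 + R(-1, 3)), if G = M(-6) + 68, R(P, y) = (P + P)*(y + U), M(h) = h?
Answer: 8742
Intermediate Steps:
U = -2 (U = -3 + 1 = -2)
R(P, y) = 2*P*(-2 + y) (R(P, y) = (P + P)*(y - 2) = (2*P)*(-2 + y) = 2*P*(-2 + y))
G = 62 (G = -6 + 68 = 62)
G*(143 + R(-1, 3)) = 62*(143 + 2*(-1)*(-2 + 3)) = 62*(143 + 2*(-1)*1) = 62*(143 - 2) = 62*141 = 8742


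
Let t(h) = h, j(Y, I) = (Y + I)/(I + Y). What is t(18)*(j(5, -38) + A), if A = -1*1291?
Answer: -23220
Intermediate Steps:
A = -1291
j(Y, I) = 1 (j(Y, I) = (I + Y)/(I + Y) = 1)
t(18)*(j(5, -38) + A) = 18*(1 - 1291) = 18*(-1290) = -23220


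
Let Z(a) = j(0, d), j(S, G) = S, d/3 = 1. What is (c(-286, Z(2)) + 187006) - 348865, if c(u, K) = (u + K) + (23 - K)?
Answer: -162122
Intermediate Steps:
d = 3 (d = 3*1 = 3)
Z(a) = 0
c(u, K) = 23 + u (c(u, K) = (K + u) + (23 - K) = 23 + u)
(c(-286, Z(2)) + 187006) - 348865 = ((23 - 286) + 187006) - 348865 = (-263 + 187006) - 348865 = 186743 - 348865 = -162122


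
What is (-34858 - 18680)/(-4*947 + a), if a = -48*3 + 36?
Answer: 26769/1948 ≈ 13.742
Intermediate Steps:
a = -108 (a = -144 + 36 = -108)
(-34858 - 18680)/(-4*947 + a) = (-34858 - 18680)/(-4*947 - 108) = -53538/(-3788 - 108) = -53538/(-3896) = -53538*(-1/3896) = 26769/1948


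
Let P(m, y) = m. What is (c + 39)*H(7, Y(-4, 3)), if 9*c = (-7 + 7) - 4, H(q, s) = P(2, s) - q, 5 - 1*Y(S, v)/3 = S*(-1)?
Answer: -1735/9 ≈ -192.78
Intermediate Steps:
Y(S, v) = 15 + 3*S (Y(S, v) = 15 - 3*S*(-1) = 15 - (-3)*S = 15 + 3*S)
H(q, s) = 2 - q
c = -4/9 (c = ((-7 + 7) - 4)/9 = (0 - 4)/9 = (⅑)*(-4) = -4/9 ≈ -0.44444)
(c + 39)*H(7, Y(-4, 3)) = (-4/9 + 39)*(2 - 1*7) = 347*(2 - 7)/9 = (347/9)*(-5) = -1735/9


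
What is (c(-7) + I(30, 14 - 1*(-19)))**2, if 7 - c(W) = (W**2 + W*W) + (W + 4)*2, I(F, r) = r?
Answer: 2704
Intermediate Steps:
c(W) = -1 - 2*W - 2*W**2 (c(W) = 7 - ((W**2 + W*W) + (W + 4)*2) = 7 - ((W**2 + W**2) + (4 + W)*2) = 7 - (2*W**2 + (8 + 2*W)) = 7 - (8 + 2*W + 2*W**2) = 7 + (-8 - 2*W - 2*W**2) = -1 - 2*W - 2*W**2)
(c(-7) + I(30, 14 - 1*(-19)))**2 = ((-1 - 2*(-7) - 2*(-7)**2) + (14 - 1*(-19)))**2 = ((-1 + 14 - 2*49) + (14 + 19))**2 = ((-1 + 14 - 98) + 33)**2 = (-85 + 33)**2 = (-52)**2 = 2704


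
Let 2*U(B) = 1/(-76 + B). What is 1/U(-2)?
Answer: -156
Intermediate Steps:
U(B) = 1/(2*(-76 + B))
1/U(-2) = 1/(1/(2*(-76 - 2))) = 1/((½)/(-78)) = 1/((½)*(-1/78)) = 1/(-1/156) = -156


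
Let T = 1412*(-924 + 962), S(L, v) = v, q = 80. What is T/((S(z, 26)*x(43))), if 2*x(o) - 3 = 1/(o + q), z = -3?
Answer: 3299844/2405 ≈ 1372.1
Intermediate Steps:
T = 53656 (T = 1412*38 = 53656)
x(o) = 3/2 + 1/(2*(80 + o)) (x(o) = 3/2 + 1/(2*(o + 80)) = 3/2 + 1/(2*(80 + o)))
T/((S(z, 26)*x(43))) = 53656/((26*((241 + 3*43)/(2*(80 + 43))))) = 53656/((26*((1/2)*(241 + 129)/123))) = 53656/((26*((1/2)*(1/123)*370))) = 53656/((26*(185/123))) = 53656/(4810/123) = 53656*(123/4810) = 3299844/2405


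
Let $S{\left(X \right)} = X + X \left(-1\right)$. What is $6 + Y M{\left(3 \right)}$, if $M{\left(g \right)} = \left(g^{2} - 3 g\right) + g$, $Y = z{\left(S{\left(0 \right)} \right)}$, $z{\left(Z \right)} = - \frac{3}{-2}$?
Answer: $\frac{21}{2} \approx 10.5$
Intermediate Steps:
$S{\left(X \right)} = 0$ ($S{\left(X \right)} = X - X = 0$)
$z{\left(Z \right)} = \frac{3}{2}$ ($z{\left(Z \right)} = \left(-3\right) \left(- \frac{1}{2}\right) = \frac{3}{2}$)
$Y = \frac{3}{2} \approx 1.5$
$M{\left(g \right)} = g^{2} - 2 g$
$6 + Y M{\left(3 \right)} = 6 + \frac{3 \cdot 3 \left(-2 + 3\right)}{2} = 6 + \frac{3 \cdot 3 \cdot 1}{2} = 6 + \frac{3}{2} \cdot 3 = 6 + \frac{9}{2} = \frac{21}{2}$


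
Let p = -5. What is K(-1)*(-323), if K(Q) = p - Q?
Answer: 1292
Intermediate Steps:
K(Q) = -5 - Q
K(-1)*(-323) = (-5 - 1*(-1))*(-323) = (-5 + 1)*(-323) = -4*(-323) = 1292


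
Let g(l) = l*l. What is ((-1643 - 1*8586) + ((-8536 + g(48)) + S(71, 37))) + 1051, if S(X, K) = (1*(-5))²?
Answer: -15385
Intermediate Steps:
S(X, K) = 25 (S(X, K) = (-5)² = 25)
g(l) = l²
((-1643 - 1*8586) + ((-8536 + g(48)) + S(71, 37))) + 1051 = ((-1643 - 1*8586) + ((-8536 + 48²) + 25)) + 1051 = ((-1643 - 8586) + ((-8536 + 2304) + 25)) + 1051 = (-10229 + (-6232 + 25)) + 1051 = (-10229 - 6207) + 1051 = -16436 + 1051 = -15385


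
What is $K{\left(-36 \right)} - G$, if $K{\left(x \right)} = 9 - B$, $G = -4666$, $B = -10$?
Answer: $4685$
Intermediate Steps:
$K{\left(x \right)} = 19$ ($K{\left(x \right)} = 9 - -10 = 9 + 10 = 19$)
$K{\left(-36 \right)} - G = 19 - -4666 = 19 + 4666 = 4685$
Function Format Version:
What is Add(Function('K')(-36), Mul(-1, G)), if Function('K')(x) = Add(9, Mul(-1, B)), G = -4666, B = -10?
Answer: 4685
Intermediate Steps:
Function('K')(x) = 19 (Function('K')(x) = Add(9, Mul(-1, -10)) = Add(9, 10) = 19)
Add(Function('K')(-36), Mul(-1, G)) = Add(19, Mul(-1, -4666)) = Add(19, 4666) = 4685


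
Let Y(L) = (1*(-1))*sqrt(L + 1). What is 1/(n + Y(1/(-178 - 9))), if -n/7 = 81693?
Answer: -35645379/20383845626467 + sqrt(34782)/61151536879401 ≈ -1.7487e-6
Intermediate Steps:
Y(L) = -sqrt(1 + L)
n = -571851 (n = -7*81693 = -571851)
1/(n + Y(1/(-178 - 9))) = 1/(-571851 - sqrt(1 + 1/(-178 - 9))) = 1/(-571851 - sqrt(1 + 1/(-187))) = 1/(-571851 - sqrt(1 - 1/187)) = 1/(-571851 - sqrt(186/187)) = 1/(-571851 - sqrt(34782)/187)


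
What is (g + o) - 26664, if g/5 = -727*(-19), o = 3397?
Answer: 45798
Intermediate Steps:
g = 69065 (g = 5*(-727*(-19)) = 5*13813 = 69065)
(g + o) - 26664 = (69065 + 3397) - 26664 = 72462 - 26664 = 45798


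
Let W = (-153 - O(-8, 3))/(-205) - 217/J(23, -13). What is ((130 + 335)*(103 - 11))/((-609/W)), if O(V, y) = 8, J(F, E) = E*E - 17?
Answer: 2038467/45182 ≈ 45.117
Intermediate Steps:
J(F, E) = -17 + E² (J(F, E) = E² - 17 = -17 + E²)
W = -20013/31160 (W = (-153 - 1*8)/(-205) - 217/(-17 + (-13)²) = (-153 - 8)*(-1/205) - 217/(-17 + 169) = -161*(-1/205) - 217/152 = 161/205 - 217*1/152 = 161/205 - 217/152 = -20013/31160 ≈ -0.64227)
((130 + 335)*(103 - 11))/((-609/W)) = ((130 + 335)*(103 - 11))/((-609/(-20013/31160))) = (465*92)/((-609*(-31160/20013))) = 42780/(903640/953) = 42780*(953/903640) = 2038467/45182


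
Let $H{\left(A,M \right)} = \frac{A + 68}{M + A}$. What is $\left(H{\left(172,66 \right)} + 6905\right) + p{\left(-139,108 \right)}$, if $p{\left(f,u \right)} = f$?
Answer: $\frac{805274}{119} \approx 6767.0$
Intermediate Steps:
$H{\left(A,M \right)} = \frac{68 + A}{A + M}$
$\left(H{\left(172,66 \right)} + 6905\right) + p{\left(-139,108 \right)} = \left(\frac{68 + 172}{172 + 66} + 6905\right) - 139 = \left(\frac{1}{238} \cdot 240 + 6905\right) - 139 = \left(\frac{120}{119} + 6905\right) - 139 = \frac{821815}{119} - 139 = \frac{805274}{119}$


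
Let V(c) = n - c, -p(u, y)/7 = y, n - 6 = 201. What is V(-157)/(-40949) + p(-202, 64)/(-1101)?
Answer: 17944388/45084849 ≈ 0.39801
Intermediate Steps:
n = 207 (n = 6 + 201 = 207)
p(u, y) = -7*y
V(c) = 207 - c
V(-157)/(-40949) + p(-202, 64)/(-1101) = (207 - 1*(-157))/(-40949) - 7*64/(-1101) = (207 + 157)*(-1/40949) - 448*(-1/1101) = 364*(-1/40949) + 448/1101 = -364/40949 + 448/1101 = 17944388/45084849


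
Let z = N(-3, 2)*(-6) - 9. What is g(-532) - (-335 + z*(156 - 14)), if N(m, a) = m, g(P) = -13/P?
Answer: -501663/532 ≈ -942.98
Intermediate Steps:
z = 9 (z = -3*(-6) - 9 = 18 - 9 = 9)
g(-532) - (-335 + z*(156 - 14)) = -13/(-532) - (-335 + 9*(156 - 14)) = -13*(-1/532) - (-335 + 9*142) = 13/532 - (-335 + 1278) = 13/532 - 1*943 = 13/532 - 943 = -501663/532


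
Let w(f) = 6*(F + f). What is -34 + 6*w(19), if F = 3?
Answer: 758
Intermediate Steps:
w(f) = 18 + 6*f (w(f) = 6*(3 + f) = 18 + 6*f)
-34 + 6*w(19) = -34 + 6*(18 + 6*19) = -34 + 6*(18 + 114) = -34 + 6*132 = -34 + 792 = 758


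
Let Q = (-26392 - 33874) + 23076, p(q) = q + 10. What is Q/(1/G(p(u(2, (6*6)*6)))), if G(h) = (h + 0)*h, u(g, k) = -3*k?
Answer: -15137966360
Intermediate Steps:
p(q) = 10 + q
G(h) = h² (G(h) = h*h = h²)
Q = -37190 (Q = -60266 + 23076 = -37190)
Q/(1/G(p(u(2, (6*6)*6)))) = -37190*(10 - 3*6*6*6)² = -37190*(10 - 108*6)² = -37190*(10 - 3*216)² = -37190*(10 - 648)² = -37190*(-638)² = -37190/(1/407044) = -37190/1/407044 = -37190*407044 = -15137966360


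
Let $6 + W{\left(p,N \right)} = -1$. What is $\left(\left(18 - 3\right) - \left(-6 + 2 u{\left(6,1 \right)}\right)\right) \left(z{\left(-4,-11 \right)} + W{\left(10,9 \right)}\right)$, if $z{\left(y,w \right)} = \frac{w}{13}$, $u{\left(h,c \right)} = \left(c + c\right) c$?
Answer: $- \frac{1734}{13} \approx -133.38$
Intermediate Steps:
$u{\left(h,c \right)} = 2 c^{2}$ ($u{\left(h,c \right)} = 2 c c = 2 c^{2}$)
$W{\left(p,N \right)} = -7$ ($W{\left(p,N \right)} = -6 - 1 = -7$)
$z{\left(y,w \right)} = \frac{w}{13}$ ($z{\left(y,w \right)} = w \frac{1}{13} = \frac{w}{13}$)
$\left(\left(18 - 3\right) - \left(-6 + 2 u{\left(6,1 \right)}\right)\right) \left(z{\left(-4,-11 \right)} + W{\left(10,9 \right)}\right) = \left(\left(18 - 3\right) + \left(- 2 \cdot 2 \cdot 1^{2} + 6\right)\right) \left(\frac{1}{13} \left(-11\right) - 7\right) = \left(15 + \left(- 2 \cdot 2 \cdot 1 + 6\right)\right) \left(- \frac{11}{13} - 7\right) = \left(15 + \left(\left(-2\right) 2 + 6\right)\right) \left(- \frac{102}{13}\right) = \left(15 + \left(-4 + 6\right)\right) \left(- \frac{102}{13}\right) = \left(15 + 2\right) \left(- \frac{102}{13}\right) = 17 \left(- \frac{102}{13}\right) = - \frac{1734}{13}$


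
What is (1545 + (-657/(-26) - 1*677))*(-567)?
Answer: -13168575/26 ≈ -5.0648e+5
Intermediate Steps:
(1545 + (-657/(-26) - 1*677))*(-567) = (1545 + (-657*(-1/26) - 677))*(-567) = (1545 + (657/26 - 677))*(-567) = (1545 - 16945/26)*(-567) = (23225/26)*(-567) = -13168575/26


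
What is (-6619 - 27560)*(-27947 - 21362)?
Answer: 1685332311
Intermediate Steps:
(-6619 - 27560)*(-27947 - 21362) = -34179*(-49309) = 1685332311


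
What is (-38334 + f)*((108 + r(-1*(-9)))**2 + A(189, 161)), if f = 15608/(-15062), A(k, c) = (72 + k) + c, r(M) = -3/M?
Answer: -31216390111066/67779 ≈ -4.6056e+8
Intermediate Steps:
A(k, c) = 72 + c + k
f = -7804/7531 (f = 15608*(-1/15062) = -7804/7531 ≈ -1.0363)
(-38334 + f)*((108 + r(-1*(-9)))**2 + A(189, 161)) = (-38334 - 7804/7531)*((108 - 3/((-1*(-9))))**2 + (72 + 161 + 189)) = -288701158*((108 - 3/9)**2 + 422)/7531 = -288701158*((108 - 3*1/9)**2 + 422)/7531 = -288701158*((108 - 1/3)**2 + 422)/7531 = -288701158*((323/3)**2 + 422)/7531 = -288701158*(104329/9 + 422)/7531 = -288701158/7531*108127/9 = -31216390111066/67779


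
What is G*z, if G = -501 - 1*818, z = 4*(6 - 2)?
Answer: -21104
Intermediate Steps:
z = 16 (z = 4*4 = 16)
G = -1319 (G = -501 - 818 = -1319)
G*z = -1319*16 = -21104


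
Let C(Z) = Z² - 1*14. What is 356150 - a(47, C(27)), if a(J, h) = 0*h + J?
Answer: 356103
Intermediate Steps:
C(Z) = -14 + Z² (C(Z) = Z² - 14 = -14 + Z²)
a(J, h) = J (a(J, h) = 0 + J = J)
356150 - a(47, C(27)) = 356150 - 1*47 = 356150 - 47 = 356103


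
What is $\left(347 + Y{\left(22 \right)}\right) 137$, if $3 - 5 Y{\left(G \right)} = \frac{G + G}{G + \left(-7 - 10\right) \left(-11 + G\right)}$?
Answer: $\frac{3572138}{75} \approx 47629.0$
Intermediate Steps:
$Y{\left(G \right)} = \frac{3}{5} - \frac{2 G}{5 \left(187 - 16 G\right)}$ ($Y{\left(G \right)} = \frac{3}{5} - \frac{\left(G + G\right) \frac{1}{G + \left(-7 - 10\right) \left(-11 + G\right)}}{5} = \frac{3}{5} - \frac{2 G \frac{1}{G - 17 \left(-11 + G\right)}}{5} = \frac{3}{5} - \frac{2 G \frac{1}{G - \left(-187 + 17 G\right)}}{5} = \frac{3}{5} - \frac{2 G \frac{1}{187 - 16 G}}{5} = \frac{3}{5} - \frac{2 G}{5 \left(187 - 16 G\right)}$)
$\left(347 + Y{\left(22 \right)}\right) 137 = \left(347 + \frac{-561 + 50 \cdot 22}{5 \left(-187 + 16 \cdot 22\right)}\right) 137 = \left(347 + \frac{-561 + 1100}{5 \left(-187 + 352\right)}\right) 137 = \left(347 + \frac{1}{5} \cdot \frac{1}{165} \cdot 539\right) 137 = \left(347 + \frac{49}{75}\right) 137 = \frac{26074}{75} \cdot 137 = \frac{3572138}{75}$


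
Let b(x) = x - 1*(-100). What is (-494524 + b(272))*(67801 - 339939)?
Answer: 134477536976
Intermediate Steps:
b(x) = 100 + x (b(x) = x + 100 = 100 + x)
(-494524 + b(272))*(67801 - 339939) = (-494524 + (100 + 272))*(67801 - 339939) = (-494524 + 372)*(-272138) = -494152*(-272138) = 134477536976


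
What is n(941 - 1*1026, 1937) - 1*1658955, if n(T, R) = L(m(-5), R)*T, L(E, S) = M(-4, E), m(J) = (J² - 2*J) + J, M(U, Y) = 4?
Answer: -1659295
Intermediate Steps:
m(J) = J² - J
L(E, S) = 4
n(T, R) = 4*T
n(941 - 1*1026, 1937) - 1*1658955 = 4*(941 - 1*1026) - 1*1658955 = 4*(941 - 1026) - 1658955 = 4*(-85) - 1658955 = -340 - 1658955 = -1659295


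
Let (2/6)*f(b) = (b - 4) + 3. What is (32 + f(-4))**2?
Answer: 289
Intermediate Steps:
f(b) = -3 + 3*b (f(b) = 3*((b - 4) + 3) = 3*((-4 + b) + 3) = 3*(-1 + b) = -3 + 3*b)
(32 + f(-4))**2 = (32 + (-3 + 3*(-4)))**2 = (32 + (-3 - 12))**2 = (32 - 15)**2 = 17**2 = 289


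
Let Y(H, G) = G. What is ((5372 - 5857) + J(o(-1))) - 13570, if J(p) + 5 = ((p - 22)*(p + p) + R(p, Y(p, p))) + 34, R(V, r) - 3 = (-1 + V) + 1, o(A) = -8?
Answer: -13551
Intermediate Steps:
R(V, r) = 3 + V (R(V, r) = 3 + ((-1 + V) + 1) = 3 + V)
J(p) = 32 + p + 2*p*(-22 + p) (J(p) = -5 + (((p - 22)*(p + p) + (3 + p)) + 34) = -5 + (((-22 + p)*(2*p) + (3 + p)) + 34) = -5 + ((2*p*(-22 + p) + (3 + p)) + 34) = -5 + ((3 + p + 2*p*(-22 + p)) + 34) = -5 + (37 + p + 2*p*(-22 + p)) = 32 + p + 2*p*(-22 + p))
((5372 - 5857) + J(o(-1))) - 13570 = ((5372 - 5857) + (32 - 43*(-8) + 2*(-8)**2)) - 13570 = (-485 + (32 + 344 + 2*64)) - 13570 = (-485 + (32 + 344 + 128)) - 13570 = (-485 + 504) - 13570 = 19 - 13570 = -13551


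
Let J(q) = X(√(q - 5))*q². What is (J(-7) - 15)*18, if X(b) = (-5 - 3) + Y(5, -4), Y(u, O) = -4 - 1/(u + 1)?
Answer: -11001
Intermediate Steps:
Y(u, O) = -4 - 1/(1 + u)
X(b) = -73/6 (X(b) = (-5 - 3) + (-5 - 4*5)/(1 + 5) = -8 + (-5 - 20)/6 = -8 + (⅙)*(-25) = -8 - 25/6 = -73/6)
J(q) = -73*q²/6
(J(-7) - 15)*18 = (-73/6*(-7)² - 15)*18 = (-73/6*49 - 15)*18 = (-3577/6 - 15)*18 = -3667/6*18 = -11001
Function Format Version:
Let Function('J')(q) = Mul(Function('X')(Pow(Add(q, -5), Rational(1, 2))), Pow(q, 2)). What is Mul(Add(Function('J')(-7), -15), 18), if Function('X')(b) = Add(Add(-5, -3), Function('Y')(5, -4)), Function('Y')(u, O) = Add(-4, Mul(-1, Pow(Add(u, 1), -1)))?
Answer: -11001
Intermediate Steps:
Function('Y')(u, O) = Add(-4, Mul(-1, Pow(Add(1, u), -1)))
Function('X')(b) = Rational(-73, 6) (Function('X')(b) = Add(Add(-5, -3), Mul(Pow(Add(1, 5), -1), Add(-5, Mul(-4, 5)))) = Add(-8, Mul(Pow(6, -1), Add(-5, -20))) = Add(-8, Mul(Rational(1, 6), -25)) = Add(-8, Rational(-25, 6)) = Rational(-73, 6))
Function('J')(q) = Mul(Rational(-73, 6), Pow(q, 2))
Mul(Add(Function('J')(-7), -15), 18) = Mul(Add(Mul(Rational(-73, 6), Pow(-7, 2)), -15), 18) = Mul(Add(Mul(Rational(-73, 6), 49), -15), 18) = Mul(Add(Rational(-3577, 6), -15), 18) = Mul(Rational(-3667, 6), 18) = -11001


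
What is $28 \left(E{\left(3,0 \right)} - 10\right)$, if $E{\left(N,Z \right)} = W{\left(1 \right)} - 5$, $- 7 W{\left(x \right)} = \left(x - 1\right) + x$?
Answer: $-424$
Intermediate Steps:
$W{\left(x \right)} = \frac{1}{7} - \frac{2 x}{7}$ ($W{\left(x \right)} = - \frac{\left(x - 1\right) + x}{7} = - \frac{\left(-1 + x\right) + x}{7} = - \frac{-1 + 2 x}{7} = \frac{1}{7} - \frac{2 x}{7}$)
$E{\left(N,Z \right)} = - \frac{36}{7}$ ($E{\left(N,Z \right)} = \left(\frac{1}{7} - \frac{2}{7}\right) - 5 = - \frac{1}{7} - 5 = - \frac{36}{7}$)
$28 \left(E{\left(3,0 \right)} - 10\right) = 28 \left(- \frac{36}{7} - 10\right) = 28 \left(- \frac{106}{7}\right) = -424$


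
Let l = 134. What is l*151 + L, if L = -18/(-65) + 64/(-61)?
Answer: 80224748/3965 ≈ 20233.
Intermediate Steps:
L = -3062/3965 (L = -18*(-1/65) + 64*(-1/61) = 18/65 - 64/61 = -3062/3965 ≈ -0.77226)
l*151 + L = 134*151 - 3062/3965 = 20234 - 3062/3965 = 80224748/3965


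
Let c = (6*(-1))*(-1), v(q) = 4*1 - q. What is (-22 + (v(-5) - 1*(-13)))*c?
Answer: 0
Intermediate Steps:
v(q) = 4 - q
c = 6 (c = -6*(-1) = 6)
(-22 + (v(-5) - 1*(-13)))*c = (-22 + ((4 - 1*(-5)) - 1*(-13)))*6 = (-22 + ((4 + 5) + 13))*6 = (-22 + (9 + 13))*6 = (-22 + 22)*6 = 0*6 = 0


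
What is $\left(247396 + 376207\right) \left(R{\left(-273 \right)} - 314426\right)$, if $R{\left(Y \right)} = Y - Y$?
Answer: $-196076996878$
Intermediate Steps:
$R{\left(Y \right)} = 0$
$\left(247396 + 376207\right) \left(R{\left(-273 \right)} - 314426\right) = \left(247396 + 376207\right) \left(0 - 314426\right) = 623603 \left(-314426\right) = -196076996878$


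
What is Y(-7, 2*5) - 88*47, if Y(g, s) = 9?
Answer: -4127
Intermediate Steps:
Y(-7, 2*5) - 88*47 = 9 - 88*47 = 9 - 4136 = -4127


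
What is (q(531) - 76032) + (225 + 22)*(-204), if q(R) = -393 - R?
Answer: -127344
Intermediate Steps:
(q(531) - 76032) + (225 + 22)*(-204) = ((-393 - 1*531) - 76032) + (225 + 22)*(-204) = ((-393 - 531) - 76032) + 247*(-204) = (-924 - 76032) - 50388 = -76956 - 50388 = -127344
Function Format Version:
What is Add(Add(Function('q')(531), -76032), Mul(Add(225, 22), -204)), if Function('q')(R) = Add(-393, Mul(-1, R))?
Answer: -127344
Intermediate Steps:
Add(Add(Function('q')(531), -76032), Mul(Add(225, 22), -204)) = Add(Add(Add(-393, Mul(-1, 531)), -76032), Mul(Add(225, 22), -204)) = Add(Add(Add(-393, -531), -76032), Mul(247, -204)) = Add(Add(-924, -76032), -50388) = Add(-76956, -50388) = -127344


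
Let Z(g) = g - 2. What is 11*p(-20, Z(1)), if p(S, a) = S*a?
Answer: 220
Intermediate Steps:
Z(g) = -2 + g
11*p(-20, Z(1)) = 11*(-20*(-2 + 1)) = 11*(-20*(-1)) = 11*20 = 220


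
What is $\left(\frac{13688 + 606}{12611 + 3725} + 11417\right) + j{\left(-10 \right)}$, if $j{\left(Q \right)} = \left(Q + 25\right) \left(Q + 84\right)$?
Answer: $\frac{100223}{8} \approx 12528.0$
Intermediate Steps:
$j{\left(Q \right)} = \left(25 + Q\right) \left(84 + Q\right)$
$\left(\frac{13688 + 606}{12611 + 3725} + 11417\right) + j{\left(-10 \right)} = \left(\frac{13688 + 606}{12611 + 3725} + 11417\right) + \left(2100 + \left(-10\right)^{2} + 109 \left(-10\right)\right) = \left(\frac{14294}{16336} + 11417\right) + \left(2100 + 100 - 1090\right) = \left(14294 \cdot \frac{1}{16336} + 11417\right) + 1110 = \left(\frac{7}{8} + 11417\right) + 1110 = \frac{91343}{8} + 1110 = \frac{100223}{8}$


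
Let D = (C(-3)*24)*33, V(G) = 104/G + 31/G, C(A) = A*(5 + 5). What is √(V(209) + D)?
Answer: 9*I*√12812745/209 ≈ 154.14*I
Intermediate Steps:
C(A) = 10*A (C(A) = A*10 = 10*A)
V(G) = 135/G
D = -23760 (D = ((10*(-3))*24)*33 = -30*24*33 = -720*33 = -23760)
√(V(209) + D) = √(135/209 - 23760) = √(-4965705/209) = 9*I*√12812745/209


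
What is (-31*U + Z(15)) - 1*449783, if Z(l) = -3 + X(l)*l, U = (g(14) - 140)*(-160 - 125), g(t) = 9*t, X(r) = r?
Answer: -573251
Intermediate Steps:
U = 3990 (U = (9*14 - 140)*(-160 - 125) = (126 - 140)*(-285) = -14*(-285) = 3990)
Z(l) = -3 + l² (Z(l) = -3 + l*l = -3 + l²)
(-31*U + Z(15)) - 1*449783 = (-31*3990 + (-3 + 15²)) - 1*449783 = (-123690 + (-3 + 225)) - 449783 = (-123690 + 222) - 449783 = -123468 - 449783 = -573251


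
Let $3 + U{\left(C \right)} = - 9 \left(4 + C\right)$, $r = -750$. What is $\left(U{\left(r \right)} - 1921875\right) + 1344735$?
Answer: $-570429$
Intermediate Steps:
$U{\left(C \right)} = -39 - 9 C$ ($U{\left(C \right)} = -3 - 9 \left(4 + C\right) = -3 - \left(36 + 9 C\right) = -39 - 9 C$)
$\left(U{\left(r \right)} - 1921875\right) + 1344735 = \left(\left(-39 - -6750\right) - 1921875\right) + 1344735 = \left(\left(-39 + 6750\right) - 1921875\right) + 1344735 = \left(6711 - 1921875\right) + 1344735 = -1915164 + 1344735 = -570429$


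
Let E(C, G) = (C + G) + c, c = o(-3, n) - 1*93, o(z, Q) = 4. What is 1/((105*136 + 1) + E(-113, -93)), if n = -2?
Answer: 1/13986 ≈ 7.1500e-5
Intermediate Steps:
c = -89 (c = 4 - 1*93 = 4 - 93 = -89)
E(C, G) = -89 + C + G (E(C, G) = (C + G) - 89 = -89 + C + G)
1/((105*136 + 1) + E(-113, -93)) = 1/((105*136 + 1) + (-89 - 113 - 93)) = 1/((14280 + 1) - 295) = 1/(14281 - 295) = 1/13986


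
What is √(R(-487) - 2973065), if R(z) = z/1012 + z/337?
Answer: I*√86450104202165803/170522 ≈ 1724.3*I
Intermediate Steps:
R(z) = 1349*z/341044 (R(z) = z*(1/1012) + z*(1/337) = z/1012 + z/337 = 1349*z/341044)
√(R(-487) - 2973065) = √((1349/341044)*(-487) - 2973065) = √(-656963/341044 - 2973065) = √(-1013946636823/341044) = I*√86450104202165803/170522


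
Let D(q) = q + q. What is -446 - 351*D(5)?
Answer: -3956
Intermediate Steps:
D(q) = 2*q
-446 - 351*D(5) = -446 - 702*5 = -446 - 351*10 = -446 - 3510 = -3956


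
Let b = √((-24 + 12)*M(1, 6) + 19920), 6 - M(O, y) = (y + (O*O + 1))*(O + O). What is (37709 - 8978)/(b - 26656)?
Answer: -95731692/88815287 - 28731*√5010/355261148 ≈ -1.0836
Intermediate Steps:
M(O, y) = 6 - 2*O*(1 + y + O²) (M(O, y) = 6 - (y + (O*O + 1))*(O + O) = 6 - (y + (O² + 1))*2*O = 6 - (y + (1 + O²))*2*O = 6 - (1 + y + O²)*2*O = 6 - 2*O*(1 + y + O²))
b = 2*√5010 (b = √((-24 + 12)*(6 - 2*1 - 2*1³ - 2*1*6) + 19920) = √(-12*(6 - 2 - 2*1 - 12) + 19920) = √(-12*(6 - 2 - 2 - 12) + 19920) = √(-12*(-10) + 19920) = √(120 + 19920) = √20040 = 2*√5010 ≈ 141.56)
(37709 - 8978)/(b - 26656) = (37709 - 8978)/(2*√5010 - 26656) = 28731/(-26656 + 2*√5010)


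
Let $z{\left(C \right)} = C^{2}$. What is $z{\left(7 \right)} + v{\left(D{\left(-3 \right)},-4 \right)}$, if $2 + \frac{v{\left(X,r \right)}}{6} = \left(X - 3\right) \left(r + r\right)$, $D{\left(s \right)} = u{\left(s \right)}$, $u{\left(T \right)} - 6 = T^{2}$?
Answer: $-539$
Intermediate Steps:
$u{\left(T \right)} = 6 + T^{2}$
$D{\left(s \right)} = 6 + s^{2}$
$v{\left(X,r \right)} = -12 + 12 r \left(-3 + X\right)$ ($v{\left(X,r \right)} = -12 + 6 \left(X - 3\right) \left(r + r\right) = -12 + 6 \left(-3 + X\right) 2 r = -12 + 6 \cdot 2 r \left(-3 + X\right) = -12 + 12 r \left(-3 + X\right)$)
$z{\left(7 \right)} + v{\left(D{\left(-3 \right)},-4 \right)} = 7^{2} - \left(-132 - 12 \left(6 + \left(-3\right)^{2}\right) \left(-4\right)\right) = 49 + \left(-12 + 144 + 12 \left(6 + 9\right) \left(-4\right)\right) = 49 + \left(-12 + 144 + 12 \cdot 15 \left(-4\right)\right) = 49 - 588 = -539$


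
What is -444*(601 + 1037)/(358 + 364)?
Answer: -363636/361 ≈ -1007.3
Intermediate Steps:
-444*(601 + 1037)/(358 + 364) = -727272/722 = -444*819/361 = -363636/361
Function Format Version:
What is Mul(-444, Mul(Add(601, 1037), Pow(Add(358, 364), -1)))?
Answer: Rational(-363636, 361) ≈ -1007.3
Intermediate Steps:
Mul(-444, Mul(Add(601, 1037), Pow(Add(358, 364), -1))) = Mul(-444, Mul(1638, Pow(722, -1))) = Mul(-444, Mul(1638, Rational(1, 722))) = Mul(-444, Rational(819, 361)) = Rational(-363636, 361)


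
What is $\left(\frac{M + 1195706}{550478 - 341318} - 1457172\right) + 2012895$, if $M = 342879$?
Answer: $\frac{23247312253}{41832} \approx 5.5573 \cdot 10^{5}$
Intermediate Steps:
$\left(\frac{M + 1195706}{550478 - 341318} - 1457172\right) + 2012895 = \left(\frac{342879 + 1195706}{550478 - 341318} - 1457172\right) + 2012895 = \left(\frac{1538585}{209160} - 1457172\right) + 2012895 = \left(1538585 \cdot \frac{1}{209160} - 1457172\right) + 2012895 = \left(\frac{307717}{41832} - 1457172\right) + 2012895 = - \frac{60956111387}{41832} + 2012895 = \frac{23247312253}{41832}$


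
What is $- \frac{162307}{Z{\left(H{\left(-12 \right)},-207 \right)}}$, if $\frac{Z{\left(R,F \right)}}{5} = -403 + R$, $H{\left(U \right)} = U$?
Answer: $\frac{162307}{2075} \approx 78.22$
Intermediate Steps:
$Z{\left(R,F \right)} = -2015 + 5 R$ ($Z{\left(R,F \right)} = 5 \left(-403 + R\right) = -2015 + 5 R$)
$- \frac{162307}{Z{\left(H{\left(-12 \right)},-207 \right)}} = - \frac{162307}{-2015 + 5 \left(-12\right)} = - \frac{162307}{-2015 - 60} = - \frac{162307}{-2075} = \left(-162307\right) \left(- \frac{1}{2075}\right) = \frac{162307}{2075}$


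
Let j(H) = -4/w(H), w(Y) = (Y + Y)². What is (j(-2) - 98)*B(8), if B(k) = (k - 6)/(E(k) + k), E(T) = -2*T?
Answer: 393/16 ≈ 24.563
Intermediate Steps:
w(Y) = 4*Y² (w(Y) = (2*Y)² = 4*Y²)
j(H) = -1/H² (j(H) = -4*1/(4*H²) = -1/H²)
B(k) = -(-6 + k)/k (B(k) = (k - 6)/(-2*k + k) = (-6 + k)/((-k)) = (-6 + k)*(-1/k) = -(-6 + k)/k)
(j(-2) - 98)*B(8) = (-1/(-2)² - 98)*((6 - 1*8)/8) = (-1*¼ - 98)*((6 - 8)/8) = (-¼ - 98)*((⅛)*(-2)) = -393/4*(-¼) = 393/16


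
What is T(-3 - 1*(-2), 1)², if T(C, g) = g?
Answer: 1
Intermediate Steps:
T(-3 - 1*(-2), 1)² = 1² = 1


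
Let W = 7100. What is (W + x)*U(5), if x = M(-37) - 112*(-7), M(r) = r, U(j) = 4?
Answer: 31388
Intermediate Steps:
x = 747 (x = -37 - 112*(-7) = -37 + 784 = 747)
(W + x)*U(5) = (7100 + 747)*4 = 7847*4 = 31388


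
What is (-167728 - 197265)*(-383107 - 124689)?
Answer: 185341985428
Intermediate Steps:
(-167728 - 197265)*(-383107 - 124689) = -364993*(-507796) = 185341985428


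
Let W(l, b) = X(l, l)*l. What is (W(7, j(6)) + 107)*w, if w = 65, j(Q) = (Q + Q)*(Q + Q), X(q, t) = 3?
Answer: 8320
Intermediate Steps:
j(Q) = 4*Q**2 (j(Q) = (2*Q)*(2*Q) = 4*Q**2)
W(l, b) = 3*l
(W(7, j(6)) + 107)*w = (3*7 + 107)*65 = (21 + 107)*65 = 128*65 = 8320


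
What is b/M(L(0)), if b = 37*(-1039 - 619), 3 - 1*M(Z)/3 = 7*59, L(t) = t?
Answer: 30673/615 ≈ 49.875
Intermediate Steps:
M(Z) = -1230 (M(Z) = 9 - 21*59 = 9 - 3*413 = 9 - 1239 = -1230)
b = -61346 (b = 37*(-1658) = -61346)
b/M(L(0)) = -61346/(-1230) = -61346*(-1/1230) = 30673/615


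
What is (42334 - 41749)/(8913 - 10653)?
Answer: -39/116 ≈ -0.33621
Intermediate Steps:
(42334 - 41749)/(8913 - 10653) = 585/(-1740) = 585*(-1/1740) = -39/116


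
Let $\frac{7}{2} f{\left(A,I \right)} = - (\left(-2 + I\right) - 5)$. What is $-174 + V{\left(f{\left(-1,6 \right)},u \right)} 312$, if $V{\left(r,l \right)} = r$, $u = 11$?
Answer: $- \frac{594}{7} \approx -84.857$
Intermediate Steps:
$f{\left(A,I \right)} = 2 - \frac{2 I}{7}$ ($f{\left(A,I \right)} = \frac{2 \left(- (\left(-2 + I\right) - 5)\right)}{7} = \frac{2 \left(- (-7 + I)\right)}{7} = \frac{2 \left(7 - I\right)}{7} = 2 - \frac{2 I}{7}$)
$-174 + V{\left(f{\left(-1,6 \right)},u \right)} 312 = -174 + \left(2 - \frac{12}{7}\right) 312 = -174 + \frac{2}{7} \cdot 312 = -174 + \frac{624}{7} = - \frac{594}{7}$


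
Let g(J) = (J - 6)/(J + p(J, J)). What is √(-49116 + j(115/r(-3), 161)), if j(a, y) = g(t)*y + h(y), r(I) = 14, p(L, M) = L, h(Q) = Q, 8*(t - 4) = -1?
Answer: 11*I*√1556634/62 ≈ 221.36*I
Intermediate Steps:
t = 31/8 (t = 4 + (⅛)*(-1) = 4 - ⅛ = 31/8 ≈ 3.8750)
g(J) = (-6 + J)/(2*J) (g(J) = (J - 6)/(J + J) = (-6 + J)/((2*J)) = (-6 + J)*(1/(2*J)) = (-6 + J)/(2*J))
j(a, y) = 45*y/62 (j(a, y) = ((-6 + 31/8)/(2*(31/8)))*y + y = ((½)*(8/31)*(-17/8))*y + y = -17*y/62 + y = 45*y/62)
√(-49116 + j(115/r(-3), 161)) = √(-49116 + (45/62)*161) = √(-49116 + 7245/62) = √(-3037947/62) = 11*I*√1556634/62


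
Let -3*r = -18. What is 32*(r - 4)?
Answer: 64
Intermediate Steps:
r = 6 (r = -1/3*(-18) = 6)
32*(r - 4) = 32*(6 - 4) = 32*2 = 64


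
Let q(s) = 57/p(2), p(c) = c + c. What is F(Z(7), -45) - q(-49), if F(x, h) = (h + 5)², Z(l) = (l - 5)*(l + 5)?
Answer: 6343/4 ≈ 1585.8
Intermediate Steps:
Z(l) = (-5 + l)*(5 + l)
p(c) = 2*c
q(s) = 57/4 (q(s) = 57/((2*2)) = 57/4)
F(x, h) = (5 + h)²
F(Z(7), -45) - q(-49) = (5 - 45)² - 1*57/4 = (-40)² - 57/4 = 1600 - 57/4 = 6343/4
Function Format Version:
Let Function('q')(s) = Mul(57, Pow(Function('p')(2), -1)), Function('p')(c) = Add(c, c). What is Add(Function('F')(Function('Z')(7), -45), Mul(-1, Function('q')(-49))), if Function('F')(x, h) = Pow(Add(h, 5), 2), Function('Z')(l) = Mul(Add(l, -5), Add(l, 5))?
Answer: Rational(6343, 4) ≈ 1585.8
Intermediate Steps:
Function('Z')(l) = Mul(Add(-5, l), Add(5, l))
Function('p')(c) = Mul(2, c)
Function('q')(s) = Rational(57, 4) (Function('q')(s) = Mul(57, Pow(Mul(2, 2), -1)) = Mul(57, Pow(4, -1)) = Mul(57, Rational(1, 4)) = Rational(57, 4))
Function('F')(x, h) = Pow(Add(5, h), 2)
Add(Function('F')(Function('Z')(7), -45), Mul(-1, Function('q')(-49))) = Add(Pow(Add(5, -45), 2), Mul(-1, Rational(57, 4))) = Add(Pow(-40, 2), Rational(-57, 4)) = Add(1600, Rational(-57, 4)) = Rational(6343, 4)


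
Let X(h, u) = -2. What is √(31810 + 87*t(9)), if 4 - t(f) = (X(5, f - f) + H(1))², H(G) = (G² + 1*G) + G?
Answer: √32071 ≈ 179.08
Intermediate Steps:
H(G) = G² + 2*G (H(G) = (G² + G) + G = (G + G²) + G = G² + 2*G)
t(f) = 3 (t(f) = 4 - (-2 + 1*(2 + 1))² = 4 - (-2 + 1*3)² = 4 - (-2 + 3)² = 4 - 1*1² = 4 - 1*1 = 4 - 1 = 3)
√(31810 + 87*t(9)) = √(31810 + 87*3) = √(31810 + 261) = √32071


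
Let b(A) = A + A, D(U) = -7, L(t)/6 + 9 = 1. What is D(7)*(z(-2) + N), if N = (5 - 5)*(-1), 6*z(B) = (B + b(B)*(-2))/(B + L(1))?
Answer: 7/50 ≈ 0.14000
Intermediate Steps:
L(t) = -48 (L(t) = -54 + 6*1 = -54 + 6 = -48)
b(A) = 2*A
z(B) = -B/(2*(-48 + B)) (z(B) = ((B + (2*B)*(-2))/(B - 48))/6 = ((B - 4*B)/(-48 + B))/6 = ((-3*B)/(-48 + B))/6 = (-3*B/(-48 + B))/6 = -B/(2*(-48 + B)))
N = 0 (N = 0*(-1) = 0)
D(7)*(z(-2) + N) = -7*(-1*(-2)/(-96 + 2*(-2)) + 0) = -7*(-1*(-2)/(-96 - 4) + 0) = -7*(-1*(-2)/(-100) + 0) = -7*(-1*(-2)*(-1/100) + 0) = -7*(-1/50 + 0) = -7*(-1/50) = 7/50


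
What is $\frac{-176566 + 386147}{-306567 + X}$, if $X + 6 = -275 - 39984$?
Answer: $- \frac{209581}{346832} \approx -0.60427$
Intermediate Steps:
$X = -40265$ ($X = -6 - 40259 = -40265$)
$\frac{-176566 + 386147}{-306567 + X} = \frac{-176566 + 386147}{-306567 - 40265} = \frac{209581}{-346832} = 209581 \left(- \frac{1}{346832}\right) = - \frac{209581}{346832}$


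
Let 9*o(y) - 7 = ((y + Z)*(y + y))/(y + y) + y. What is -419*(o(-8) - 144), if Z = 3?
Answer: 181846/3 ≈ 60615.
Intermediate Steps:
o(y) = 10/9 + 2*y/9 (o(y) = 7/9 + (((y + 3)*(y + y))/(y + y) + y)/9 = 7/9 + (((3 + y)*(2*y))/((2*y)) + y)/9 = 7/9 + ((1/(2*y))*(2*y*(3 + y)) + y)/9 = 7/9 + ((3 + y) + y)/9 = 7/9 + (3 + 2*y)/9 = 7/9 + (⅓ + 2*y/9) = 10/9 + 2*y/9)
-419*(o(-8) - 144) = -419*((10/9 + (2/9)*(-8)) - 144) = -419*((10/9 - 16/9) - 144) = -419*(-⅔ - 144) = -419*(-434/3) = 181846/3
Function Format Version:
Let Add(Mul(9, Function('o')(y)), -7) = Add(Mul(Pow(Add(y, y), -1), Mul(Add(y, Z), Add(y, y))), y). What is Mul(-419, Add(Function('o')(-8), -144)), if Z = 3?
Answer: Rational(181846, 3) ≈ 60615.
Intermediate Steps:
Function('o')(y) = Add(Rational(10, 9), Mul(Rational(2, 9), y)) (Function('o')(y) = Add(Rational(7, 9), Mul(Rational(1, 9), Add(Mul(Pow(Add(y, y), -1), Mul(Add(y, 3), Add(y, y))), y))) = Add(Rational(7, 9), Mul(Rational(1, 9), Add(Mul(Pow(Mul(2, y), -1), Mul(Add(3, y), Mul(2, y))), y))) = Add(Rational(7, 9), Mul(Rational(1, 9), Add(Mul(Mul(Rational(1, 2), Pow(y, -1)), Mul(2, y, Add(3, y))), y))) = Add(Rational(7, 9), Mul(Rational(1, 9), Add(Add(3, y), y))) = Add(Rational(7, 9), Mul(Rational(1, 9), Add(3, Mul(2, y)))) = Add(Rational(7, 9), Add(Rational(1, 3), Mul(Rational(2, 9), y))) = Add(Rational(10, 9), Mul(Rational(2, 9), y)))
Mul(-419, Add(Function('o')(-8), -144)) = Mul(-419, Add(Add(Rational(10, 9), Mul(Rational(2, 9), -8)), -144)) = Mul(-419, Add(Add(Rational(10, 9), Rational(-16, 9)), -144)) = Mul(-419, Add(Rational(-2, 3), -144)) = Mul(-419, Rational(-434, 3)) = Rational(181846, 3)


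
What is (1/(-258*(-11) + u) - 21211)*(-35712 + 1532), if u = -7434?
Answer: 833015793565/1149 ≈ 7.2499e+8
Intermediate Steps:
(1/(-258*(-11) + u) - 21211)*(-35712 + 1532) = (1/(-258*(-11) - 7434) - 21211)*(-35712 + 1532) = (1/(2838 - 7434) - 21211)*(-34180) = (1/(-4596) - 21211)*(-34180) = (-1/4596 - 21211)*(-34180) = -97485757/4596*(-34180) = 833015793565/1149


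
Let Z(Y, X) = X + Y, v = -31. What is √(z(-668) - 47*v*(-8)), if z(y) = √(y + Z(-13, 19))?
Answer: √(-11656 + I*√662) ≈ 0.119 + 107.96*I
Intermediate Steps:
z(y) = √(6 + y) (z(y) = √(y + (19 - 13)) = √(y + 6) = √(6 + y))
√(z(-668) - 47*v*(-8)) = √(√(6 - 668) - 47*(-31)*(-8)) = √(√(-662) + 1457*(-8)) = √(I*√662 - 11656) = √(-11656 + I*√662)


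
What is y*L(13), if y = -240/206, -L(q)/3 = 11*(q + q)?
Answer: 102960/103 ≈ 999.61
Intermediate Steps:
L(q) = -66*q (L(q) = -33*(q + q) = -33*2*q = -66*q)
y = -120/103 (y = -240*1/206 = -120/103 ≈ -1.1650)
y*L(13) = -(-7920)*13/103 = -120/103*(-858) = 102960/103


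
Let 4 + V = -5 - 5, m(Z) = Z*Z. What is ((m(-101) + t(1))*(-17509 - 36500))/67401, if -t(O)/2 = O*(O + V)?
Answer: -61372227/7489 ≈ -8195.0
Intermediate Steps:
m(Z) = Z²
V = -14 (V = -4 + (-5 - 5) = -4 - 10 = -14)
t(O) = -2*O*(-14 + O) (t(O) = -2*O*(O - 14) = -2*O*(-14 + O))
((m(-101) + t(1))*(-17509 - 36500))/67401 = (((-101)² + 2*1*(14 - 1*1))*(-17509 - 36500))/67401 = ((10201 + 2*1*(14 - 1))*(-54009))*(1/67401) = ((10201 + 2*1*13)*(-54009))*(1/67401) = ((10201 + 26)*(-54009))*(1/67401) = (10227*(-54009))*(1/67401) = -552350043*1/67401 = -61372227/7489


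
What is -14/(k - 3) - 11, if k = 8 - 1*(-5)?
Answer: -62/5 ≈ -12.400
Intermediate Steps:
k = 13 (k = 8 + 5 = 13)
-14/(k - 3) - 11 = -14/(13 - 3) - 11 = -14/10 - 11 = -14*⅒ - 11 = -7/5 - 11 = -62/5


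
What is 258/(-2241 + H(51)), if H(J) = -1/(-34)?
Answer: -8772/76193 ≈ -0.11513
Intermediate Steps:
H(J) = 1/34 (H(J) = -1*(-1/34) = 1/34)
258/(-2241 + H(51)) = 258/(-2241 + 1/34) = 258/(-76193/34) = 258*(-34/76193) = -8772/76193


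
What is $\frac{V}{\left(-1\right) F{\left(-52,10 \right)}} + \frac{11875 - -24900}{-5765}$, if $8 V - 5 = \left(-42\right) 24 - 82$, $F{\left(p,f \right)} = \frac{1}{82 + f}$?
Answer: $\frac{28758405}{2306} \approx 12471.0$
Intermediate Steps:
$V = - \frac{1085}{8}$ ($V = \frac{5}{8} + \frac{\left(-42\right) 24 - 82}{8} = \frac{5}{8} + \frac{-1008 - 82}{8} = \frac{5}{8} + \frac{1}{8} \left(-1090\right) = \frac{5}{8} - \frac{545}{4} = - \frac{1085}{8} \approx -135.63$)
$\frac{V}{\left(-1\right) F{\left(-52,10 \right)}} + \frac{11875 - -24900}{-5765} = - \frac{1085}{8 \left(- \frac{1}{82 + 10}\right)} + \frac{11875 - -24900}{-5765} = - \frac{1085}{8 \left(- \frac{1}{92}\right)} + \left(11875 + 24900\right) \left(- \frac{1}{5765}\right) = - \frac{1085}{8 \left(\left(-1\right) \frac{1}{92}\right)} + 36775 \left(- \frac{1}{5765}\right) = - \frac{1085}{8 \left(- \frac{1}{92}\right)} - \frac{7355}{1153} = \left(- \frac{1085}{8}\right) \left(-92\right) - \frac{7355}{1153} = \frac{24955}{2} - \frac{7355}{1153} = \frac{28758405}{2306}$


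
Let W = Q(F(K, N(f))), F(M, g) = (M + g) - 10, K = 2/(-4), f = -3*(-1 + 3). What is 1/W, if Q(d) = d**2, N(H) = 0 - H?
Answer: 4/81 ≈ 0.049383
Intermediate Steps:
f = -6 (f = -3*2 = -6)
N(H) = -H
K = -1/2 (K = 2*(-1/4) = -1/2 ≈ -0.50000)
F(M, g) = -10 + M + g
W = 81/4 (W = (-10 - 1/2 - 1*(-6))**2 = (-10 - 1/2 + 6)**2 = (-9/2)**2 = 81/4 ≈ 20.250)
1/W = 1/(81/4) = 4/81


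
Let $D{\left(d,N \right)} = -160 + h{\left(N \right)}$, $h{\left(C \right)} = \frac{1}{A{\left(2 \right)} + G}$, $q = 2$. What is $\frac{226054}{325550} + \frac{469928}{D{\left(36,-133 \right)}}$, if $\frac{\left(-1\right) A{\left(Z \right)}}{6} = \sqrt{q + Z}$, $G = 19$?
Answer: $- \frac{535321234187}{182145225} \approx -2939.0$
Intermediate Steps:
$A{\left(Z \right)} = - 6 \sqrt{2 + Z}$
$h{\left(C \right)} = \frac{1}{7}$ ($h{\left(C \right)} = \frac{1}{- 6 \sqrt{2 + 2} + 19} = \frac{1}{- 6 \sqrt{4} + 19} = \frac{1}{\left(-6\right) 2 + 19} = \frac{1}{-12 + 19} = \frac{1}{7}$)
$D{\left(d,N \right)} = - \frac{1119}{7}$ ($D{\left(d,N \right)} = -160 + \frac{1}{7} = - \frac{1119}{7}$)
$\frac{226054}{325550} + \frac{469928}{D{\left(36,-133 \right)}} = \frac{226054}{325550} + \frac{469928}{- \frac{1119}{7}} = 226054 \cdot \frac{1}{325550} + 469928 \left(- \frac{7}{1119}\right) = \frac{113027}{162775} - \frac{3289496}{1119} = - \frac{535321234187}{182145225}$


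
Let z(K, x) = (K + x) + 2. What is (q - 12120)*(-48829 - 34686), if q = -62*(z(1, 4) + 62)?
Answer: 1369478970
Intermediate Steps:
z(K, x) = 2 + K + x
q = -4278 (q = -62*((2 + 1 + 4) + 62) = -62*(7 + 62) = -62*69 = -4278)
(q - 12120)*(-48829 - 34686) = (-4278 - 12120)*(-48829 - 34686) = -16398*(-83515) = 1369478970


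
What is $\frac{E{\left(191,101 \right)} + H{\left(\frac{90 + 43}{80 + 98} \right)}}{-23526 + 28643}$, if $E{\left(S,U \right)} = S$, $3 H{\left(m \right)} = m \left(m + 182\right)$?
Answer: $\frac{7493763}{162127028} \approx 0.046222$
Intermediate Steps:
$H{\left(m \right)} = \frac{m \left(182 + m\right)}{3}$ ($H{\left(m \right)} = \frac{m \left(m + 182\right)}{3} = \frac{m \left(182 + m\right)}{3}$)
$\frac{E{\left(191,101 \right)} + H{\left(\frac{90 + 43}{80 + 98} \right)}}{-23526 + 28643} = \frac{191 + \frac{\frac{90 + 43}{80 + 98} \left(182 + \frac{90 + 43}{80 + 98}\right)}{3}}{-23526 + 28643} = \frac{191 + \frac{\frac{133}{178} \left(182 + \frac{133}{178}\right)}{3}}{5117} = \left(191 + \frac{133 \cdot \frac{1}{178} \left(182 + 133 \cdot \frac{1}{178}\right)}{3}\right) \frac{1}{5117} = \left(191 + \frac{1}{3} \cdot \frac{133}{178} \left(182 + \frac{133}{178}\right)\right) \frac{1}{5117} = \left(191 + \frac{1}{3} \cdot \frac{133}{178} \cdot \frac{32529}{178}\right) \frac{1}{5117} = \left(191 + \frac{1442119}{31684}\right) \frac{1}{5117} = \frac{7493763}{31684} \cdot \frac{1}{5117} = \frac{7493763}{162127028}$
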